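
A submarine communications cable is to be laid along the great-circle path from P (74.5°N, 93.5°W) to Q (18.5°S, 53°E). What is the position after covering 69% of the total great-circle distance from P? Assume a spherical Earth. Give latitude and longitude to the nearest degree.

≈ (19°N, 47°E)

Write both endpoints as unit vectors p₁, p₂ with components (cos φ cos λ, cos φ sin λ, sin φ).
The central angle between the endpoints is δ = arccos(p₁·p₂) ≈ 2.114 rad (121.1°).
Interpolate at f = 0.69 with slerp weights a = sin((1−f)δ)/sin δ ≈ 0.712, b = sin(fδ)/sin δ ≈ 1.161.
p = a·p₁ + b·p₂ ≈ (0.651, 0.689, 0.318); φ = arcsin(p_z) ≈ 18.53°, λ = atan2(p_y, p_x) ≈ 46.64°.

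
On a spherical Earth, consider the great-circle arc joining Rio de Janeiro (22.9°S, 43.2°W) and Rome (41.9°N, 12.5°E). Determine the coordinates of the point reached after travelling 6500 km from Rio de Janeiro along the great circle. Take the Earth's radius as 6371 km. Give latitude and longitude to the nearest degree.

≈ 24°N, 8°W

Write both endpoints as unit vectors p₁, p₂ with components (cos φ cos λ, cos φ sin λ, sin φ).
The central angle between the endpoints is δ = arccos(p₁·p₂) ≈ 1.444 rad (82.7°). The total great-circle distance is δ·R ≈ 1.444 × 6371 ≈ 9199 km, so the target fraction is f = 6500/9199 ≈ 0.707.
Interpolate at f ≈ 0.707 with slerp weights a = sin((1−f)δ)/sin δ ≈ 0.414, b = sin(fδ)/sin δ ≈ 0.859.
p = a·p₁ + b·p₂ ≈ (0.903, -0.123, 0.412); φ = arcsin(p_z) ≈ 24.36°, λ = atan2(p_y, p_x) ≈ -7.76°.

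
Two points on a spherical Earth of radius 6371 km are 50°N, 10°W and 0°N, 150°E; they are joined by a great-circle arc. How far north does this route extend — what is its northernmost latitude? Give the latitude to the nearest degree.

≈ 74°N

The great circle lies in the plane with unit normal n̂ = (p₁ × p₂)/|p₁ × p₂|.
Here n̂_z ≈ +0.276; the vertex latitude is φ_max = arccos|n̂_z| ≈ 74.0°.
Check via Clairaut: cos φ_max = |cos φ₁| · sin C = cos(50.0°)·sin(25.4°) ≈ 0.276, again giving ≈ 74.0°.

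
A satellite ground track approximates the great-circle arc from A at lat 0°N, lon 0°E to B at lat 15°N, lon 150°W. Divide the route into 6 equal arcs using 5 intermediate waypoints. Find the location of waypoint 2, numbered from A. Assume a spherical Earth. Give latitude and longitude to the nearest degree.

≈ lat 21°N, lon 45°W

Write both endpoints as unit vectors p₁, p₂ with components (cos φ cos λ, cos φ sin λ, sin φ).
The central angle between the endpoints is δ = arccos(p₁·p₂) ≈ 2.562 rad (146.8°).
Interpolate at f = 2/6 with slerp weights a = sin((1−f)δ)/sin δ ≈ 1.808, b = sin(fδ)/sin δ ≈ 1.376.
p = a·p₁ + b·p₂ ≈ (0.657, -0.664, 0.356); φ = arcsin(p_z) ≈ 20.86°, λ = atan2(p_y, p_x) ≈ -45.32°.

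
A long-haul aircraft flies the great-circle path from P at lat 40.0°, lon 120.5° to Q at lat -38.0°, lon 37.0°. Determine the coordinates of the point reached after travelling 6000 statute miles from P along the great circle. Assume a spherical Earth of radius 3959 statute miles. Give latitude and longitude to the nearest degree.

Write both endpoints as unit vectors p₁, p₂ with components (cos φ cos λ, cos φ sin λ, sin φ).
The central angle between the endpoints is δ = arccos(p₁·p₂) ≈ 1.904 rad (109.1°). The total great-circle distance is δ·R ≈ 1.904 × 3959 ≈ 7539 mi, so the target fraction is f = 6000/7539 ≈ 0.796.
Interpolate at f ≈ 0.796 with slerp weights a = sin((1−f)δ)/sin δ ≈ 0.401, b = sin(fδ)/sin δ ≈ 1.057.
p = a·p₁ + b·p₂ ≈ (0.509, 0.766, -0.393); φ = arcsin(p_z) ≈ -23.12°, λ = atan2(p_y, p_x) ≈ 56.39°.

≈ lat -23°, lon 56°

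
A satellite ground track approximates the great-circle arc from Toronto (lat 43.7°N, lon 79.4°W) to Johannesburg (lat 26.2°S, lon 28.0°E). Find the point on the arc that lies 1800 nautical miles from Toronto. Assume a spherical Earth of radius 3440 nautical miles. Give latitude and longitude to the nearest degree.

Convert each endpoint to a unit vector on the sphere (x = cos φ cos λ, y = cos φ sin λ, z = sin φ).
The central angle between the endpoints is δ = arccos(p₁·p₂) ≈ 2.093 rad (119.9°). The total great-circle distance is δ·R ≈ 2.093 × 3440 ≈ 7201 nmi, so the target fraction is f = 1800/7201 ≈ 0.250.
Interpolate at f ≈ 0.250 with slerp weights a = sin((1−f)δ)/sin δ ≈ 1.154, b = sin(fδ)/sin δ ≈ 0.577.
p = a·p₁ + b·p₂ ≈ (0.610, -0.577, 0.543); φ = arcsin(p_z) ≈ 32.86°, λ = atan2(p_y, p_x) ≈ -43.40°.

≈ lat 33°N, lon 43°W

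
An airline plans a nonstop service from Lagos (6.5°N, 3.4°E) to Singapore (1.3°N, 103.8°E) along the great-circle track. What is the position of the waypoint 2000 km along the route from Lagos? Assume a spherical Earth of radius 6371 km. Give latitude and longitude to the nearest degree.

From cos δ = sin φ₁ sin φ₂ + cos φ₁ cos φ₂ cos Δλ, the central angle is δ ≈ 1.748 rad (100.2°). The total great-circle distance is δ·R ≈ 1.748 × 6371 ≈ 11140 km, so the target fraction is f = 2000/11140 ≈ 0.180.
Interpolate at f ≈ 0.180 with slerp weights a = sin((1−f)δ)/sin δ ≈ 1.007, b = sin(fδ)/sin δ ≈ 0.314.
p = a·p₁ + b·p₂ ≈ (0.924, 0.364, 0.121); φ = arcsin(p_z) ≈ 6.95°, λ = atan2(p_y, p_x) ≈ 21.51°.

≈ 7°N, 22°E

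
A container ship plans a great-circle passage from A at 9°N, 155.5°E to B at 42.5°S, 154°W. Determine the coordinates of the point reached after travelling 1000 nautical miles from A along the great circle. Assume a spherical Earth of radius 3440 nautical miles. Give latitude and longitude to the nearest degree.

The haversine formula gives a central angle δ ≈ 1.205 rad (69.1°) between the endpoints. The total great-circle distance is δ·R ≈ 1.205 × 3440 ≈ 4146 nmi, so the target fraction is f = 1000/4146 ≈ 0.241.
Interpolate at f ≈ 0.241 with slerp weights a = sin((1−f)δ)/sin δ ≈ 0.848, b = sin(fδ)/sin δ ≈ 0.307.
p = a·p₁ + b·p₂ ≈ (-0.966, 0.248, -0.075); φ = arcsin(p_z) ≈ -4.28°, λ = atan2(p_y, p_x) ≈ 165.58°.

≈ 4°S, 166°E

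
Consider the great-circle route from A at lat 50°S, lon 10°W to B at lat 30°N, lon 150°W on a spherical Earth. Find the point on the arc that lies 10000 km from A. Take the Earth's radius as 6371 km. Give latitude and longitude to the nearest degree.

Convert each endpoint to a unit vector on the sphere (x = cos φ cos λ, y = cos φ sin λ, z = sin φ).
The central angle between the endpoints is δ = arccos(p₁·p₂) ≈ 2.514 rad (144.0°). The total great-circle distance is δ·R ≈ 2.514 × 6371 ≈ 16017 km, so the target fraction is f = 10000/16017 ≈ 0.624.
Interpolate at f ≈ 0.624 with slerp weights a = sin((1−f)δ)/sin δ ≈ 1.380, b = sin(fδ)/sin δ ≈ 1.703.
p = a·p₁ + b·p₂ ≈ (-0.404, -0.891, -0.205); φ = arcsin(p_z) ≈ -11.85°, λ = atan2(p_y, p_x) ≈ -114.37°.

≈ lat 12°S, lon 114°W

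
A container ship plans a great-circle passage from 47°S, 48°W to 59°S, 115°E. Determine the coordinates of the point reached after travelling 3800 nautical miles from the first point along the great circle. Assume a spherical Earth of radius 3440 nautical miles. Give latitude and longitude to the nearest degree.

Write both endpoints as unit vectors p₁, p₂ with components (cos φ cos λ, cos φ sin λ, sin φ).
The central angle between the endpoints is δ = arccos(p₁·p₂) ≈ 1.276 rad (73.1°). The total great-circle distance is δ·R ≈ 1.276 × 3440 ≈ 4388 nmi, so the target fraction is f = 3800/4388 ≈ 0.866.
Interpolate at f ≈ 0.866 with slerp weights a = sin((1−f)δ)/sin δ ≈ 0.178, b = sin(fδ)/sin δ ≈ 0.934.
p = a·p₁ + b·p₂ ≈ (-0.122, 0.346, -0.930); φ = arcsin(p_z) ≈ -68.49°, λ = atan2(p_y, p_x) ≈ 109.45°.

≈ 68°S, 109°E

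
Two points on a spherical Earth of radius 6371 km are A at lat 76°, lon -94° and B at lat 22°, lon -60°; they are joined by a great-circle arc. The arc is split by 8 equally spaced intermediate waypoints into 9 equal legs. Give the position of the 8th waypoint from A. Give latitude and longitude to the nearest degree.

The haversine formula gives a central angle δ ≈ 0.989 rad (56.7°) between the endpoints.
Interpolate at f = 8/9 with slerp weights a = sin((1−f)δ)/sin δ ≈ 0.131, b = sin(fδ)/sin δ ≈ 0.922.
p = a·p₁ + b·p₂ ≈ (0.425, -0.772, 0.473); φ = arcsin(p_z) ≈ 28.21°, λ = atan2(p_y, p_x) ≈ -61.15°.

≈ lat 28°, lon -61°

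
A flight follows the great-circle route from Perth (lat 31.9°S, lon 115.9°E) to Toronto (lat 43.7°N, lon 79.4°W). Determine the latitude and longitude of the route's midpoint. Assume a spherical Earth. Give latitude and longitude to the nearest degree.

Convert each endpoint to a unit vector on the sphere (x = cos φ cos λ, y = cos φ sin λ, z = sin φ).
The central angle between the endpoints is δ = arccos(p₁·p₂) ≈ 2.848 rad (163.2°).
Interpolate at f = 1/2 with slerp weights a = sin((1−f)δ)/sin δ ≈ 3.414, b = sin(fδ)/sin δ ≈ 3.414.
p = a·p₁ + b·p₂ ≈ (-0.812, 0.181, 0.555); φ = arcsin(p_z) ≈ 33.69°, λ = atan2(p_y, p_x) ≈ 167.42°.

≈ lat 34°N, lon 167°E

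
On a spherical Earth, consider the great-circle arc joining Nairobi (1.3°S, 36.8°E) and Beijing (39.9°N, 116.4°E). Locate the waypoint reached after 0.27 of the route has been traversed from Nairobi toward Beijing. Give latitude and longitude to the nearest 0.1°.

≈ (13.1°N, 54.1°E)

The haversine formula gives a central angle δ ≈ 1.447 rad (82.9°) between the endpoints.
Interpolate at f = 0.27 with slerp weights a = sin((1−f)δ)/sin δ ≈ 0.877, b = sin(fδ)/sin δ ≈ 0.384.
p = a·p₁ + b·p₂ ≈ (0.571, 0.789, 0.226); φ = arcsin(p_z) ≈ 13.07°, λ = atan2(p_y, p_x) ≈ 54.09°.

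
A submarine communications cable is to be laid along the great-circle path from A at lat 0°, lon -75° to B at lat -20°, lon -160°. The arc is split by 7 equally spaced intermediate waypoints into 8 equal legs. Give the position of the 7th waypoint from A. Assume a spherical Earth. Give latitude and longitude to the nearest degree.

Convert each endpoint to a unit vector on the sphere (x = cos φ cos λ, y = cos φ sin λ, z = sin φ).
The central angle between the endpoints is δ = arccos(p₁·p₂) ≈ 1.489 rad (85.3°).
Interpolate at f = 7/8 with slerp weights a = sin((1−f)δ)/sin δ ≈ 0.186, b = sin(fδ)/sin δ ≈ 0.968.
p = a·p₁ + b·p₂ ≈ (-0.806, -0.490, -0.331); φ = arcsin(p_z) ≈ -19.32°, λ = atan2(p_y, p_x) ≈ -148.70°.

≈ lat -19°, lon -149°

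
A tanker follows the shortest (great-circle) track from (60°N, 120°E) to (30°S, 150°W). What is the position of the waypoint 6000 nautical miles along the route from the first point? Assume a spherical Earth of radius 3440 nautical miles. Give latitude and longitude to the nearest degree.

≈ (17°S, 159°W)

Write both endpoints as unit vectors p₁, p₂ with components (cos φ cos λ, cos φ sin λ, sin φ).
The central angle between the endpoints is δ = arccos(p₁·p₂) ≈ 2.019 rad (115.7°). The total great-circle distance is δ·R ≈ 2.019 × 3440 ≈ 6944 nmi, so the target fraction is f = 6000/6944 ≈ 0.864.
Interpolate at f ≈ 0.864 with slerp weights a = sin((1−f)δ)/sin δ ≈ 0.301, b = sin(fδ)/sin δ ≈ 1.093.
p = a·p₁ + b·p₂ ≈ (-0.895, -0.343, -0.286); φ = arcsin(p_z) ≈ -16.62°, λ = atan2(p_y, p_x) ≈ -159.03°.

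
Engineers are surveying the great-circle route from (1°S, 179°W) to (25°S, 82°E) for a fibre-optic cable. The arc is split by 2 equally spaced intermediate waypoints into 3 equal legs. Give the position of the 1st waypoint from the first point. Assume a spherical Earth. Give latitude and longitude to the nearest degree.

From cos δ = sin φ₁ sin φ₂ + cos φ₁ cos φ₂ cos Δλ, the central angle is δ ≈ 1.706 rad (97.7°).
Interpolate at f = 1/3 with slerp weights a = sin((1−f)δ)/sin δ ≈ 0.916, b = sin(fδ)/sin δ ≈ 0.543.
p = a·p₁ + b·p₂ ≈ (-0.847, 0.472, -0.246); φ = arcsin(p_z) ≈ -14.22°, λ = atan2(p_y, p_x) ≈ 150.89°.

≈ (14°S, 151°E)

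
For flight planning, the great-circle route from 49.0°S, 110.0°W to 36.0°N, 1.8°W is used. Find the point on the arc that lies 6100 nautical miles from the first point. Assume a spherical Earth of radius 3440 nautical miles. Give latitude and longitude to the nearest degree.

≈ 18°N, 23°W

From cos δ = sin φ₁ sin φ₂ + cos φ₁ cos φ₂ cos Δλ, the central angle is δ ≈ 2.226 rad (127.5°). The total great-circle distance is δ·R ≈ 2.226 × 3440 ≈ 7658 nmi, so the target fraction is f = 6100/7658 ≈ 0.797.
Interpolate at f ≈ 0.797 with slerp weights a = sin((1−f)δ)/sin δ ≈ 0.552, b = sin(fδ)/sin δ ≈ 1.235.
p = a·p₁ + b·p₂ ≈ (0.875, -0.372, 0.310); φ = arcsin(p_z) ≈ 18.04°, λ = atan2(p_y, p_x) ≈ -23.00°.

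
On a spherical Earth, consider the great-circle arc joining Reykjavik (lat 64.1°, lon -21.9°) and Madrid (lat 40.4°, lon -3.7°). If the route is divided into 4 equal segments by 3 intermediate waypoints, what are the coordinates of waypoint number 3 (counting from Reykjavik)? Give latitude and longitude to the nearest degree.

The haversine formula gives a central angle δ ≈ 0.453 rad (26.0°) between the endpoints.
Interpolate at f = 3/4 with slerp weights a = sin((1−f)δ)/sin δ ≈ 0.258, b = sin(fδ)/sin δ ≈ 0.761.
p = a·p₁ + b·p₂ ≈ (0.683, -0.079, 0.726); φ = arcsin(p_z) ≈ 46.53°, λ = atan2(p_y, p_x) ≈ -6.64°.

≈ lat 47°, lon -7°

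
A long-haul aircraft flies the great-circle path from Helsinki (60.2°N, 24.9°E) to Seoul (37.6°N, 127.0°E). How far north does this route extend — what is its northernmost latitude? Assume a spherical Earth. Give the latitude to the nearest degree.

≈ 65°N

The great circle lies in the plane with unit normal n̂ = (p₁ × p₂)/|p₁ × p₂|.
Here n̂_z ≈ +0.430; the vertex latitude is φ_max = arccos|n̂_z| ≈ 64.5°.
Check via Clairaut: cos φ_max = |cos φ₁| · sin C = cos(60.2°)·sin(60.0°) ≈ 0.430, again giving ≈ 64.5°.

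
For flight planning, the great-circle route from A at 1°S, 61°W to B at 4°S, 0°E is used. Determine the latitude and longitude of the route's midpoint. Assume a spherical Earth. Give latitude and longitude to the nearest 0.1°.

Convert each endpoint to a unit vector on the sphere (x = cos φ cos λ, y = cos φ sin λ, z = sin φ).
The central angle between the endpoints is δ = arccos(p₁·p₂) ≈ 1.065 rad (61.0°).
Interpolate at f = 1/2 with slerp weights a = sin((1−f)δ)/sin δ ≈ 0.580, b = sin(fδ)/sin δ ≈ 0.580.
p = a·p₁ + b·p₂ ≈ (0.860, -0.507, -0.051); φ = arcsin(p_z) ≈ -2.90°, λ = atan2(p_y, p_x) ≈ -30.54°.

≈ 2.9°S, 30.5°W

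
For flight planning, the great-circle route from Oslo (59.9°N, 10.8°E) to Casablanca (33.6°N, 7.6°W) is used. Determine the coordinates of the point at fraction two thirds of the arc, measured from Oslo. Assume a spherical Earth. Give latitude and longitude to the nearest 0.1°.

The haversine formula gives a central angle δ ≈ 0.505 rad (28.9°) between the endpoints.
Interpolate at f = 2/3 with slerp weights a = sin((1−f)δ)/sin δ ≈ 0.346, b = sin(fδ)/sin δ ≈ 0.683.
p = a·p₁ + b·p₂ ≈ (0.734, -0.043, 0.677); φ = arcsin(p_z) ≈ 42.65°, λ = atan2(p_y, p_x) ≈ -3.33°.

≈ 42.6°N, 3.3°W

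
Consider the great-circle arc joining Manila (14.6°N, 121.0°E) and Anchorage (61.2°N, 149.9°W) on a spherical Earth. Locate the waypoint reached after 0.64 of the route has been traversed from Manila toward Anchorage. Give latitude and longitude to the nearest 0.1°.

Convert each endpoint to a unit vector on the sphere (x = cos φ cos λ, y = cos φ sin λ, z = sin φ).
The central angle between the endpoints is δ = arccos(p₁·p₂) ≈ 1.341 rad (76.8°).
Interpolate at f = 0.64 with slerp weights a = sin((1−f)δ)/sin δ ≈ 0.477, b = sin(fδ)/sin δ ≈ 0.777.
p = a·p₁ + b·p₂ ≈ (-0.561, 0.208, 0.801); φ = arcsin(p_z) ≈ 53.23°, λ = atan2(p_y, p_x) ≈ 159.70°.

≈ (53.2°N, 159.7°E)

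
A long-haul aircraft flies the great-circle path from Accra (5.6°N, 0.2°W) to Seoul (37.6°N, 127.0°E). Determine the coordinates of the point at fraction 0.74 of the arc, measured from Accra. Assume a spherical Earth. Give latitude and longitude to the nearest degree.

≈ 46°N, 88°E

From cos δ = sin φ₁ sin φ₂ + cos φ₁ cos φ₂ cos Δλ, the central angle is δ ≈ 2.001 rad (114.7°).
Interpolate at f = 0.74 with slerp weights a = sin((1−f)δ)/sin δ ≈ 0.547, b = sin(fδ)/sin δ ≈ 1.096.
p = a·p₁ + b·p₂ ≈ (0.022, 0.692, 0.722); φ = arcsin(p_z) ≈ 46.22°, λ = atan2(p_y, p_x) ≈ 88.19°.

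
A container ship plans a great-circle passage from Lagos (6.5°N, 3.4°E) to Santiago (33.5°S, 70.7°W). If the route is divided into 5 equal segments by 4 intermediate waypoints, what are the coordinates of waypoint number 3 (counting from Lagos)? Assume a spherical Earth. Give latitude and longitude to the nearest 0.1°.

≈ 20.9°S, 37.1°W

Write both endpoints as unit vectors p₁, p₂ with components (cos φ cos λ, cos φ sin λ, sin φ).
The central angle between the endpoints is δ = arccos(p₁·p₂) ≈ 1.406 rad (80.5°).
Interpolate at f = 3/5 with slerp weights a = sin((1−f)δ)/sin δ ≈ 0.540, b = sin(fδ)/sin δ ≈ 0.757.
p = a·p₁ + b·p₂ ≈ (0.745, -0.564, -0.357); φ = arcsin(p_z) ≈ -20.90°, λ = atan2(p_y, p_x) ≈ -37.14°.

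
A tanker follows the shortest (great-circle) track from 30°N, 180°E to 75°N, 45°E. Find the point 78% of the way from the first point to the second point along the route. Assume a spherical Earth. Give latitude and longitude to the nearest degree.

Convert each endpoint to a unit vector on the sphere (x = cos φ cos λ, y = cos φ sin λ, z = sin φ).
The central angle between the endpoints is δ = arccos(p₁·p₂) ≈ 1.240 rad (71.1°).
Interpolate at f = 0.78 with slerp weights a = sin((1−f)δ)/sin δ ≈ 0.285, b = sin(fδ)/sin δ ≈ 0.871.
p = a·p₁ + b·p₂ ≈ (-0.087, 0.159, 0.983); φ = arcsin(p_z) ≈ 79.53°, λ = atan2(p_y, p_x) ≈ 118.75°.

≈ 80°N, 119°E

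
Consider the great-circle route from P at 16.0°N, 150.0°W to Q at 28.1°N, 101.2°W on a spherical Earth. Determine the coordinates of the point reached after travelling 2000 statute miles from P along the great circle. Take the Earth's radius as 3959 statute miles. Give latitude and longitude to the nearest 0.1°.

Write both endpoints as unit vectors p₁, p₂ with components (cos φ cos λ, cos φ sin λ, sin φ).
The central angle between the endpoints is δ = arccos(p₁·p₂) ≈ 0.812 rad (46.5°). The total great-circle distance is δ·R ≈ 0.812 × 3959 ≈ 3213 mi, so the target fraction is f = 2000/3213 ≈ 0.622.
Interpolate at f ≈ 0.622 with slerp weights a = sin((1−f)δ)/sin δ ≈ 0.416, b = sin(fδ)/sin δ ≈ 0.667.
p = a·p₁ + b·p₂ ≈ (-0.460, -0.777, 0.429); φ = arcsin(p_z) ≈ 25.40°, λ = atan2(p_y, p_x) ≈ -120.65°.

≈ 25.4°N, 120.6°W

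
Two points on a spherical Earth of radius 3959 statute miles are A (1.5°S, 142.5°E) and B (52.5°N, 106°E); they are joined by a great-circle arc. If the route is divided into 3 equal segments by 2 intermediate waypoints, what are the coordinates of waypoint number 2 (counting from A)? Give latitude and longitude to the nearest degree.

From cos δ = sin φ₁ sin φ₂ + cos φ₁ cos φ₂ cos Δλ, the central angle is δ ≈ 1.083 rad (62.1°).
Interpolate at f = 2/3 with slerp weights a = sin((1−f)δ)/sin δ ≈ 0.400, b = sin(fδ)/sin δ ≈ 0.748.
p = a·p₁ + b·p₂ ≈ (-0.443, 0.681, 0.583); φ = arcsin(p_z) ≈ 35.67°, λ = atan2(p_y, p_x) ≈ 123.02°.

≈ (36°N, 123°E)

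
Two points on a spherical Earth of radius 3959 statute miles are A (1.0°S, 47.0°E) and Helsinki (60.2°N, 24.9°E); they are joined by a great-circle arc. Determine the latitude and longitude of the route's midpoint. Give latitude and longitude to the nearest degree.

Write both endpoints as unit vectors p₁, p₂ with components (cos φ cos λ, cos φ sin λ, sin φ).
The central angle between the endpoints is δ = arccos(p₁·p₂) ≈ 1.109 rad (63.6°).
Interpolate at f = 1/2 with slerp weights a = sin((1−f)δ)/sin δ ≈ 0.588, b = sin(fδ)/sin δ ≈ 0.588.
p = a·p₁ + b·p₂ ≈ (0.666, 0.553, 0.500); φ = arcsin(p_z) ≈ 30.01°, λ = atan2(p_y, p_x) ≈ 39.70°.

≈ (30°N, 40°E)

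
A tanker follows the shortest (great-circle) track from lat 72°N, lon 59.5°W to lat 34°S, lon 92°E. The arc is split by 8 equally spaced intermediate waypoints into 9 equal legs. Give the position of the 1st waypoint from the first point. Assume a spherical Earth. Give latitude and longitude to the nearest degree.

From cos δ = sin φ₁ sin φ₂ + cos φ₁ cos φ₂ cos Δλ, the central angle is δ ≈ 2.429 rad (139.2°).
Interpolate at f = 1/9 with slerp weights a = sin((1−f)δ)/sin δ ≈ 1.273, b = sin(fδ)/sin δ ≈ 0.408.
p = a·p₁ + b·p₂ ≈ (0.188, -0.001, 0.982); φ = arcsin(p_z) ≈ 79.18°, λ = atan2(p_y, p_x) ≈ -0.23°.

≈ lat 79°N, lon 0°E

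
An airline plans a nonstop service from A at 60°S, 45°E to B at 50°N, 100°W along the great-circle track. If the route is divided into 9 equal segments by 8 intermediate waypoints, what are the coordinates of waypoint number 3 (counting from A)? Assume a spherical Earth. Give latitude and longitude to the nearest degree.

≈ 37°S, 33°W

Write both endpoints as unit vectors p₁, p₂ with components (cos φ cos λ, cos φ sin λ, sin φ).
The central angle between the endpoints is δ = arccos(p₁·p₂) ≈ 2.756 rad (157.9°).
Interpolate at f = 3/9 with slerp weights a = sin((1−f)δ)/sin δ ≈ 2.567, b = sin(fδ)/sin δ ≈ 2.115.
p = a·p₁ + b·p₂ ≈ (0.671, -0.431, -0.603); φ = arcsin(p_z) ≈ -37.06°, λ = atan2(p_y, p_x) ≈ -32.72°.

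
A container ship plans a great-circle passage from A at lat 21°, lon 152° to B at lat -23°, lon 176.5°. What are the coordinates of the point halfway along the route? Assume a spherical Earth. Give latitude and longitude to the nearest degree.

≈ lat -1°, lon 164°

Convert each endpoint to a unit vector on the sphere (x = cos φ cos λ, y = cos φ sin λ, z = sin φ).
The central angle between the endpoints is δ = arccos(p₁·p₂) ≈ 0.874 rad (50.1°).
Interpolate at f = 1/2 with slerp weights a = sin((1−f)δ)/sin δ ≈ 0.552, b = sin(fδ)/sin δ ≈ 0.552.
p = a·p₁ + b·p₂ ≈ (-0.962, 0.273, -0.018); φ = arcsin(p_z) ≈ -1.02°, λ = atan2(p_y, p_x) ≈ 164.16°.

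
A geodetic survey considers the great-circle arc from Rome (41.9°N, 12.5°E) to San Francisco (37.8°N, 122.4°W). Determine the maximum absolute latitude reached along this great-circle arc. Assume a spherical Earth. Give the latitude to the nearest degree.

The great circle lies in the plane with unit normal n̂ = (p₁ × p₂)/|p₁ × p₂|.
Here n̂_z ≈ -0.417; the vertex latitude is φ_max = arccos|n̂_z| ≈ 65.4°.

≈ 65°N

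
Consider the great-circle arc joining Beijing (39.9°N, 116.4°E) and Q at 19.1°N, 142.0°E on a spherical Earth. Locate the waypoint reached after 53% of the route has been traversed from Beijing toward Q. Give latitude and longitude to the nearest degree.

≈ 29°N, 131°E

Write both endpoints as unit vectors p₁, p₂ with components (cos φ cos λ, cos φ sin λ, sin φ).
The central angle between the endpoints is δ = arccos(p₁·p₂) ≈ 0.528 rad (30.3°).
Interpolate at f = 0.53 with slerp weights a = sin((1−f)δ)/sin δ ≈ 0.488, b = sin(fδ)/sin δ ≈ 0.548.
p = a·p₁ + b·p₂ ≈ (-0.575, 0.654, 0.492); φ = arcsin(p_z) ≈ 29.48°, λ = atan2(p_y, p_x) ≈ 131.30°.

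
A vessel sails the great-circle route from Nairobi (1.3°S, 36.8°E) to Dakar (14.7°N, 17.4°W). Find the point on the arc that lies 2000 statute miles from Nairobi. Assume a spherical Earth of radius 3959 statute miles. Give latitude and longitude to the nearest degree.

≈ 8°N, 9°E

Write both endpoints as unit vectors p₁, p₂ with components (cos φ cos λ, cos φ sin λ, sin φ).
The central angle between the endpoints is δ = arccos(p₁·p₂) ≈ 0.977 rad (56.0°). The total great-circle distance is δ·R ≈ 0.977 × 3959 ≈ 3866 mi, so the target fraction is f = 2000/3866 ≈ 0.517.
Interpolate at f ≈ 0.517 with slerp weights a = sin((1−f)δ)/sin δ ≈ 0.548, b = sin(fδ)/sin δ ≈ 0.584.
p = a·p₁ + b·p₂ ≈ (0.978, 0.159, 0.136); φ = arcsin(p_z) ≈ 7.80°, λ = atan2(p_y, p_x) ≈ 9.25°.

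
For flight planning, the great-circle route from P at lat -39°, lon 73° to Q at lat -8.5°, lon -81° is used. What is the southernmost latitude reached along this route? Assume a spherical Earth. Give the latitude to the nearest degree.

The great circle lies in the plane with unit normal n̂ = (p₁ × p₂)/|p₁ × p₂|.
Here n̂_z ≈ -0.420; the vertex latitude is φ_max = arccos|n̂_z| ≈ 65.1°.

≈ -65°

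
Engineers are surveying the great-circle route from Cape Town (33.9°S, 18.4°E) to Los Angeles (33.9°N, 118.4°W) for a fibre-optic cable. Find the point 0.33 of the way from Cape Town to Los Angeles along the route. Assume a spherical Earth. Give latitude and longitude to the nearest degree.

≈ (14°S, 30°W)

The haversine formula gives a central angle δ ≈ 2.521 rad (144.4°) between the endpoints.
Interpolate at f = 0.33 with slerp weights a = sin((1−f)δ)/sin δ ≈ 1.707, b = sin(fδ)/sin δ ≈ 1.270.
p = a·p₁ + b·p₂ ≈ (0.843, -0.480, -0.243); φ = arcsin(p_z) ≈ -14.09°, λ = atan2(p_y, p_x) ≈ -29.68°.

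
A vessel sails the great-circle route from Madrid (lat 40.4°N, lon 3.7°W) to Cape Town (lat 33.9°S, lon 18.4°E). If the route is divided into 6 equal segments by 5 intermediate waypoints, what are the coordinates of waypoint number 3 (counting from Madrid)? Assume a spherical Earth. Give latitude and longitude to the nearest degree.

Convert each endpoint to a unit vector on the sphere (x = cos φ cos λ, y = cos φ sin λ, z = sin φ).
The central angle between the endpoints is δ = arccos(p₁·p₂) ≈ 1.345 rad (77.0°).
Interpolate at f = 3/6 with slerp weights a = sin((1−f)δ)/sin δ ≈ 0.639, b = sin(fδ)/sin δ ≈ 0.639.
p = a·p₁ + b·p₂ ≈ (0.989, 0.136, 0.058); φ = arcsin(p_z) ≈ 3.31°, λ = atan2(p_y, p_x) ≈ 7.83°.

≈ lat 3°N, lon 8°E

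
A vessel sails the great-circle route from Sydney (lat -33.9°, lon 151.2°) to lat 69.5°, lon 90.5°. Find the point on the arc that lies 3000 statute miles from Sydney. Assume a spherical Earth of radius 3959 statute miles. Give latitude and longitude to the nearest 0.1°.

≈ lat 7.7°, lon 138.0°

The haversine formula gives a central angle δ ≈ 1.961 rad (112.3°) between the endpoints. The total great-circle distance is δ·R ≈ 1.961 × 3959 ≈ 7763 mi, so the target fraction is f = 3000/7763 ≈ 0.386.
Interpolate at f ≈ 0.386 with slerp weights a = sin((1−f)δ)/sin δ ≈ 1.009, b = sin(fδ)/sin δ ≈ 0.743.
p = a·p₁ + b·p₂ ≈ (-0.736, 0.664, 0.133); φ = arcsin(p_z) ≈ 7.66°, λ = atan2(p_y, p_x) ≈ 137.96°.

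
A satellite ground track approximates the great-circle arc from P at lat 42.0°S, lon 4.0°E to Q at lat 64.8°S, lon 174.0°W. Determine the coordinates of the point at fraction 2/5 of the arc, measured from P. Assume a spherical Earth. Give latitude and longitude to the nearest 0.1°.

The haversine formula gives a central angle δ ≈ 1.277 rad (73.2°) between the endpoints.
Interpolate at f = 2/5 with slerp weights a = sin((1−f)δ)/sin δ ≈ 0.725, b = sin(fδ)/sin δ ≈ 0.511.
p = a·p₁ + b·p₂ ≈ (0.321, 0.015, -0.947); φ = arcsin(p_z) ≈ -71.27°, λ = atan2(p_y, p_x) ≈ 2.65°.

≈ lat 71.3°S, lon 2.6°E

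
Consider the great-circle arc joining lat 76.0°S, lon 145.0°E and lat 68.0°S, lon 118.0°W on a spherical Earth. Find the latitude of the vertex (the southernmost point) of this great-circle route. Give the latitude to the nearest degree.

≈ 79°S

The great circle lies in the plane with unit normal n̂ = (p₁ × p₂)/|p₁ × p₂|.
Here n̂_z ≈ +0.196; the vertex latitude is φ_max = arccos|n̂_z| ≈ 78.7°.
Check via Clairaut: cos φ_max = |cos φ₁| · sin C = cos(76.0°)·sin(125.8°) ≈ 0.196, again giving ≈ 78.7°.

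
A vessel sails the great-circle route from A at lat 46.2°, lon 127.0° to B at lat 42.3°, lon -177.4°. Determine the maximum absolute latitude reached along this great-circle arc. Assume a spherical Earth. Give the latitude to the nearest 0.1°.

≈ 48.1°

The great circle lies in the plane with unit normal n̂ = (p₁ × p₂)/|p₁ × p₂|.
Here n̂_z ≈ +0.668; the vertex latitude is φ_max = arccos|n̂_z| ≈ 48.1°.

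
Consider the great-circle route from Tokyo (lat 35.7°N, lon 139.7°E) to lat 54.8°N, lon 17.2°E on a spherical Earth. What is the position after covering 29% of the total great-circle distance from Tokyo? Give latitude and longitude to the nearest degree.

Write both endpoints as unit vectors p₁, p₂ with components (cos φ cos λ, cos φ sin λ, sin φ).
The central angle between the endpoints is δ = arccos(p₁·p₂) ≈ 1.344 rad (77.0°).
Interpolate at f = 0.29 with slerp weights a = sin((1−f)δ)/sin δ ≈ 0.837, b = sin(fδ)/sin δ ≈ 0.390.
p = a·p₁ + b·p₂ ≈ (-0.304, 0.506, 0.807); φ = arcsin(p_z) ≈ 53.82°, λ = atan2(p_y, p_x) ≈ 120.97°.

≈ lat 54°N, lon 121°E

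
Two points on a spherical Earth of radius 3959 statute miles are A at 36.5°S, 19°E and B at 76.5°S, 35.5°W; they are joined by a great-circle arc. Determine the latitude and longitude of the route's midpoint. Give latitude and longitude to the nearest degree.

Write both endpoints as unit vectors p₁, p₂ with components (cos φ cos λ, cos φ sin λ, sin φ).
The central angle between the endpoints is δ = arccos(p₁·p₂) ≈ 0.813 rad (46.6°).
Interpolate at f = 1/2 with slerp weights a = sin((1−f)δ)/sin δ ≈ 0.544, b = sin(fδ)/sin δ ≈ 0.544.
p = a·p₁ + b·p₂ ≈ (0.517, 0.069, -0.853); φ = arcsin(p_z) ≈ -58.55°, λ = atan2(p_y, p_x) ≈ 7.56°.

≈ 59°S, 8°E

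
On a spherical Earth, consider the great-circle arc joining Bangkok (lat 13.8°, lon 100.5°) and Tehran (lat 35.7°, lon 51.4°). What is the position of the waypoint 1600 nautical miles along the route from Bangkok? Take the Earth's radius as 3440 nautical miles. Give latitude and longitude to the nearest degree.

From cos δ = sin φ₁ sin φ₂ + cos φ₁ cos φ₂ cos Δλ, the central angle is δ ≈ 0.856 rad (49.0°). The total great-circle distance is δ·R ≈ 0.856 × 3440 ≈ 2944 nmi, so the target fraction is f = 1600/2944 ≈ 0.543.
Interpolate at f ≈ 0.543 with slerp weights a = sin((1−f)δ)/sin δ ≈ 0.504, b = sin(fδ)/sin δ ≈ 0.594.
p = a·p₁ + b·p₂ ≈ (0.212, 0.859, 0.467); φ = arcsin(p_z) ≈ 27.83°, λ = atan2(p_y, p_x) ≈ 76.15°.

≈ lat 28°, lon 76°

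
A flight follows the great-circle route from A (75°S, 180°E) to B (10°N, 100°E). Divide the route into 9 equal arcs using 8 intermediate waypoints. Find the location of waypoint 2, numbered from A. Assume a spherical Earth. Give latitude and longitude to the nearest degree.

Convert each endpoint to a unit vector on the sphere (x = cos φ cos λ, y = cos φ sin λ, z = sin φ).
The central angle between the endpoints is δ = arccos(p₁·p₂) ≈ 1.695 rad (97.1°).
Interpolate at f = 2/9 with slerp weights a = sin((1−f)δ)/sin δ ≈ 0.976, b = sin(fδ)/sin δ ≈ 0.371.
p = a·p₁ + b·p₂ ≈ (-0.316, 0.359, -0.878); φ = arcsin(p_z) ≈ -61.41°, λ = atan2(p_y, p_x) ≈ 131.31°.

≈ (61°S, 131°E)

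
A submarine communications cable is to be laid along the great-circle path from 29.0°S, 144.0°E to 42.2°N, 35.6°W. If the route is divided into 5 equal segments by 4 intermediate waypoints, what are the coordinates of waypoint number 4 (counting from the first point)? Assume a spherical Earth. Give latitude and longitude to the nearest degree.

≈ 76°N, 32°W

Convert each endpoint to a unit vector on the sphere (x = cos φ cos λ, y = cos φ sin λ, z = sin φ).
The central angle between the endpoints is δ = arccos(p₁·p₂) ≈ 2.911 rad (166.8°).
Interpolate at f = 4/5 with slerp weights a = sin((1−f)δ)/sin δ ≈ 2.407, b = sin(fδ)/sin δ ≈ 3.179.
p = a·p₁ + b·p₂ ≈ (0.211, -0.133, 0.968); φ = arcsin(p_z) ≈ 75.53°, λ = atan2(p_y, p_x) ≈ -32.23°.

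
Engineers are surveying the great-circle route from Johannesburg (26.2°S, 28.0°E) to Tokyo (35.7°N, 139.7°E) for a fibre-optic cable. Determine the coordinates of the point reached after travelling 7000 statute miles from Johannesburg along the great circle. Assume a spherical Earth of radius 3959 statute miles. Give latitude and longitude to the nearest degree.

The haversine formula gives a central angle δ ≈ 2.126 rad (121.8°) between the endpoints. The total great-circle distance is δ·R ≈ 2.126 × 3959 ≈ 8417 mi, so the target fraction is f = 7000/8417 ≈ 0.832.
Interpolate at f ≈ 0.832 with slerp weights a = sin((1−f)δ)/sin δ ≈ 0.412, b = sin(fδ)/sin δ ≈ 1.154.
p = a·p₁ + b·p₂ ≈ (-0.388, 0.780, 0.491); φ = arcsin(p_z) ≈ 29.43°, λ = atan2(p_y, p_x) ≈ 116.47°.

≈ (29°N, 116°E)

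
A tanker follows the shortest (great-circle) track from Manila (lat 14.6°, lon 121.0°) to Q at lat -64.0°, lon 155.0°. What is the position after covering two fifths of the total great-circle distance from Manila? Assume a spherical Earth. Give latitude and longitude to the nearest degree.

≈ lat -18°, lon 129°

Write both endpoints as unit vectors p₁, p₂ with components (cos φ cos λ, cos φ sin λ, sin φ).
The central angle between the endpoints is δ = arccos(p₁·p₂) ≈ 1.445 rad (82.8°).
Interpolate at f = 2/5 with slerp weights a = sin((1−f)δ)/sin δ ≈ 0.769, b = sin(fδ)/sin δ ≈ 0.551.
p = a·p₁ + b·p₂ ≈ (-0.602, 0.740, -0.301); φ = arcsin(p_z) ≈ -17.54°, λ = atan2(p_y, p_x) ≈ 129.14°.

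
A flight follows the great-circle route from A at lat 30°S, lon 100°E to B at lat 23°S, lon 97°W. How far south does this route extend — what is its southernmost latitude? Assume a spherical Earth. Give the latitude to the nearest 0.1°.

≈ 73.6°S

The great circle lies in the plane with unit normal n̂ = (p₁ × p₂)/|p₁ × p₂|.
Here n̂_z ≈ +0.283; the vertex latitude is φ_max = arccos|n̂_z| ≈ 73.6°.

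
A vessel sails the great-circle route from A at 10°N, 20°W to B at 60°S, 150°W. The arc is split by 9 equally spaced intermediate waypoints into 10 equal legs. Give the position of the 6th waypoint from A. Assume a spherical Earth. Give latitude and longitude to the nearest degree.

Write both endpoints as unit vectors p₁, p₂ with components (cos φ cos λ, cos φ sin λ, sin φ).
The central angle between the endpoints is δ = arccos(p₁·p₂) ≈ 2.057 rad (117.8°).
Interpolate at f = 6/10 with slerp weights a = sin((1−f)δ)/sin δ ≈ 0.829, b = sin(fδ)/sin δ ≈ 1.067.
p = a·p₁ + b·p₂ ≈ (0.305, -0.546, -0.780); φ = arcsin(p_z) ≈ -51.29°, λ = atan2(p_y, p_x) ≈ -60.82°.

≈ 51°S, 61°W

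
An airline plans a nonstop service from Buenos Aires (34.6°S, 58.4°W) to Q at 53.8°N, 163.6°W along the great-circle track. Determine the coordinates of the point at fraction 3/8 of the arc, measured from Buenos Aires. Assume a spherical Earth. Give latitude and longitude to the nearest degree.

From cos δ = sin φ₁ sin φ₂ + cos φ₁ cos φ₂ cos Δλ, the central angle is δ ≈ 2.197 rad (125.9°).
Interpolate at f = 3/8 with slerp weights a = sin((1−f)δ)/sin δ ≈ 1.210, b = sin(fδ)/sin δ ≈ 0.905.
p = a·p₁ + b·p₂ ≈ (0.009, -0.999, 0.044); φ = arcsin(p_z) ≈ 2.50°, λ = atan2(p_y, p_x) ≈ -89.49°.

≈ 2°N, 89°W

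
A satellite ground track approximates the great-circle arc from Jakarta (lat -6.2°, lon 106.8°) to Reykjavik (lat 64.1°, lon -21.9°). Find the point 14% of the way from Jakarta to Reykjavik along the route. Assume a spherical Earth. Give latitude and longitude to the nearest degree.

≈ lat 8°, lon 101°

Write both endpoints as unit vectors p₁, p₂ with components (cos φ cos λ, cos φ sin λ, sin φ).
The central angle between the endpoints is δ = arccos(p₁·p₂) ≈ 1.948 rad (111.6°).
Interpolate at f = 0.14 with slerp weights a = sin((1−f)δ)/sin δ ≈ 1.070, b = sin(fδ)/sin δ ≈ 0.290.
p = a·p₁ + b·p₂ ≈ (-0.190, 0.971, 0.145); φ = arcsin(p_z) ≈ 8.35°, λ = atan2(p_y, p_x) ≈ 101.07°.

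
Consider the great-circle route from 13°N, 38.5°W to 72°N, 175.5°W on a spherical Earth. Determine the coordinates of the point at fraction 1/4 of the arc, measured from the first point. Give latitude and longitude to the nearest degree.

Convert each endpoint to a unit vector on the sphere (x = cos φ cos λ, y = cos φ sin λ, z = sin φ).
The central angle between the endpoints is δ = arccos(p₁·p₂) ≈ 1.577 rad (90.4°).
Interpolate at f = 1/4 with slerp weights a = sin((1−f)δ)/sin δ ≈ 0.926, b = sin(fδ)/sin δ ≈ 0.384.
p = a·p₁ + b·p₂ ≈ (0.588, -0.571, 0.574); φ = arcsin(p_z) ≈ 35.00°, λ = atan2(p_y, p_x) ≈ -44.17°.

≈ 35°N, 44°W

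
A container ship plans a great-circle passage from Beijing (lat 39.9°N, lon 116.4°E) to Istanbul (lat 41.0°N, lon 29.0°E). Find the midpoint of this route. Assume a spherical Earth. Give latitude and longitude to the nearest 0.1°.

≈ lat 49.7°N, lon 73.1°E

Convert each endpoint to a unit vector on the sphere (x = cos φ cos λ, y = cos φ sin λ, z = sin φ).
The central angle between the endpoints is δ = arccos(p₁·p₂) ≈ 1.107 rad (63.4°).
Interpolate at f = 1/2 with slerp weights a = sin((1−f)δ)/sin δ ≈ 0.588, b = sin(fδ)/sin δ ≈ 0.588.
p = a·p₁ + b·p₂ ≈ (0.187, 0.619, 0.763); φ = arcsin(p_z) ≈ 49.70°, λ = atan2(p_y, p_x) ≈ 73.15°.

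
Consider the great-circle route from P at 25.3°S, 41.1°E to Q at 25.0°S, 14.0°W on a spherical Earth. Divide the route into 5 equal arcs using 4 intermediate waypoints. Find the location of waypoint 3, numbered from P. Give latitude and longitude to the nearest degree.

From cos δ = sin φ₁ sin φ₂ + cos φ₁ cos φ₂ cos Δλ, the central angle is δ ≈ 0.864 rad (49.5°).
Interpolate at f = 3/5 with slerp weights a = sin((1−f)δ)/sin δ ≈ 0.445, b = sin(fδ)/sin δ ≈ 0.652.
p = a·p₁ + b·p₂ ≈ (0.876, 0.122, -0.466); φ = arcsin(p_z) ≈ -27.76°, λ = atan2(p_y, p_x) ≈ 7.92°.

≈ 28°S, 8°E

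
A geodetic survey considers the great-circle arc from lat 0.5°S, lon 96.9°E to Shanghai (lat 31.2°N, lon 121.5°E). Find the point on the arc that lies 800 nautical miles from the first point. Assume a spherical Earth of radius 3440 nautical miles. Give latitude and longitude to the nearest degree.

≈ lat 10°N, lon 104°E

Convert each endpoint to a unit vector on the sphere (x = cos φ cos λ, y = cos φ sin λ, z = sin φ).
The central angle between the endpoints is δ = arccos(p₁·p₂) ≈ 0.687 rad (39.4°). The total great-circle distance is δ·R ≈ 0.687 × 3440 ≈ 2363 nmi, so the target fraction is f = 800/2363 ≈ 0.339.
Interpolate at f ≈ 0.339 with slerp weights a = sin((1−f)δ)/sin δ ≈ 0.692, b = sin(fδ)/sin δ ≈ 0.363.
p = a·p₁ + b·p₂ ≈ (-0.246, 0.952, 0.182); φ = arcsin(p_z) ≈ 10.50°, λ = atan2(p_y, p_x) ≈ 104.46°.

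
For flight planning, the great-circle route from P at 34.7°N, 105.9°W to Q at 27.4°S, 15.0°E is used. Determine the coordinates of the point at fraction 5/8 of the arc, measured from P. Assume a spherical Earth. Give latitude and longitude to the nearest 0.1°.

≈ 2.1°S, 28.4°W

From cos δ = sin φ₁ sin φ₂ + cos φ₁ cos φ₂ cos Δλ, the central angle is δ ≈ 2.261 rad (129.6°).
Interpolate at f = 5/8 with slerp weights a = sin((1−f)δ)/sin δ ≈ 0.973, b = sin(fδ)/sin δ ≈ 1.281.
p = a·p₁ + b·p₂ ≈ (0.879, -0.475, -0.036); φ = arcsin(p_z) ≈ -2.05°, λ = atan2(p_y, p_x) ≈ -28.36°.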